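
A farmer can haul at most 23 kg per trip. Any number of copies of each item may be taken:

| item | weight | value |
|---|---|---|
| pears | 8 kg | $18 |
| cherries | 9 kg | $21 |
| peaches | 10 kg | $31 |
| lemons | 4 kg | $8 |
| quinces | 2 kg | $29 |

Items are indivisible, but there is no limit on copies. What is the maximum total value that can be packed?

Best value-per-unit is quinces at 29/2, and filling with it alone uses weight 11×2=22. No mix of the others beats 11×29 = 319.

$319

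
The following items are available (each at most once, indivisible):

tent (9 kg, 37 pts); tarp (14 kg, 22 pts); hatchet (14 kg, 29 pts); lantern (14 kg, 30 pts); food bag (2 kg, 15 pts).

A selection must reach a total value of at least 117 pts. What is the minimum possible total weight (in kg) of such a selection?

Subsets with value ≥ 117, sorted by total weight:
- tent+tarp+hatchet+lantern: weight 51, value 118
- tent+tarp+hatchet+lantern+food bag: weight 53, value 133
Minimum weight: 51 kg.

51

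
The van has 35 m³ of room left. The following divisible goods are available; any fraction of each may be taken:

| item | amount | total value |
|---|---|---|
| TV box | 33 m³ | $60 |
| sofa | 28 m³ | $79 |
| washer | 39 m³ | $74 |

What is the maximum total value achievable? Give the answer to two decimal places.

Take in order of value per unit:
- sofa (79/28 per unit): all 28 → value 79, running total 79.00
- washer (74/39 per unit): 7 of 39 → value 7×74/39 = 13.2821, running total 92.28
Total 92.28.

92.28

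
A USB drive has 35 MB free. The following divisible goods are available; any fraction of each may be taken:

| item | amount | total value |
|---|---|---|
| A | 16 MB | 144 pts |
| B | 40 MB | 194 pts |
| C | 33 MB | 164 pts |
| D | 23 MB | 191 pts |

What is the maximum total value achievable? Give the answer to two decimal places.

Take in order of value per unit:
- A (144/16 per unit): all 16 → value 144, running total 144.00
- D (191/23 per unit): 19 of 23 → value 19×191/23 = 157.7826, running total 301.78
Total 301.78.

301.78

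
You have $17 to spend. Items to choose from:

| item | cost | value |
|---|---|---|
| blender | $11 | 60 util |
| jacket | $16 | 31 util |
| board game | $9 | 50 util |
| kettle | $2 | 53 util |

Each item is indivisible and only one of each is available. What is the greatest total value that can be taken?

This is a 0/1 knapsack; check combinations near the capacity.
- blender+kettle: cost 11+2=13, value 60+53=113
- board game+kettle: cost 9+2=11, value 50+53=103
- blender: cost 11, value 60
Best: 113 util.

113 util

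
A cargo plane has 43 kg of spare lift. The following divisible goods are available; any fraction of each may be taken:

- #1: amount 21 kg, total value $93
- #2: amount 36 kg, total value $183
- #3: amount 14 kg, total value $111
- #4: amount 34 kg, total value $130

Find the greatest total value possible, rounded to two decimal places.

Take in order of value per unit:
- #3 (111/14 per unit): all 14 → value 111, running total 111.00
- #2 (183/36 per unit): 29 of 36 → value 29×183/36 = 147.4167, running total 258.42
Total 258.42.

258.42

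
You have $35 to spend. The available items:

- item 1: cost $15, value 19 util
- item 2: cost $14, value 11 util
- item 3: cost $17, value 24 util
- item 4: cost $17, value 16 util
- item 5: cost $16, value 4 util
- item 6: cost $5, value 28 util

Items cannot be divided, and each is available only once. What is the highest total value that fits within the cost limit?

Check high-value combinations within $35:
- item 1+item 2+item 6: cost 15+14+5=34, value 19+11+28=58
- item 3+item 6: cost 17+5=22, value 24+28=52
- item 1+item 6: cost 15+5=20, value 19+28=47
- item 4+item 6: cost 17+5=22, value 16+28=44
Best: 58 util.

58 util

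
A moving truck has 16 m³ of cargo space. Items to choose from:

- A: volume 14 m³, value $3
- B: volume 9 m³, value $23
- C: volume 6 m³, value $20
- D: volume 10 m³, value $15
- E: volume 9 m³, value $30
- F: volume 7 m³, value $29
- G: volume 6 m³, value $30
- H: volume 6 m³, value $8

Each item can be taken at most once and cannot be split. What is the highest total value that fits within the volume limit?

$60

Check high-value combinations within 16 m³:
- E+G: volume 9+6=15, value 30+30=60
- F+G: volume 7+6=13, value 29+30=59
- E+F: volume 9+7=16, value 30+29=59
Best: $60.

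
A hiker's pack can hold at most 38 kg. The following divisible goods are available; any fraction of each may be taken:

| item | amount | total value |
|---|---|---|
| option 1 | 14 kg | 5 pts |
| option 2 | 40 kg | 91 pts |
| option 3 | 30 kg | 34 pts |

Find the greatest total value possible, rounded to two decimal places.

Take in order of value per unit:
- option 2 (91/40 per unit): 38 of 40 → value 38×91/40 = 86.4500, running total 86.45
Total 86.45.

86.45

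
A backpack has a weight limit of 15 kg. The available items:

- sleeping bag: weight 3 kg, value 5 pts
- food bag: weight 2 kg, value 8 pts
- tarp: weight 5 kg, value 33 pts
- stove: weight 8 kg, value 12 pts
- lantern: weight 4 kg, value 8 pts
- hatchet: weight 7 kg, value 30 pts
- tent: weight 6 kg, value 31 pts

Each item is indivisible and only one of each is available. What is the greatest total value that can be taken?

72 pts

This is a 0/1 knapsack; check combinations near the capacity.
- food bag+tarp+tent: weight 2+5+6=13, value 8+33+31=72
- tarp+lantern+tent: weight 5+4+6=15, value 33+8+31=72
- food bag+tarp+hatchet: weight 2+5+7=14, value 8+33+30=71
- sleeping bag+tarp+tent: weight 3+5+6=14, value 5+33+31=69
- food bag+hatchet+tent: weight 2+7+6=15, value 8+30+31=69
Best: 72 pts.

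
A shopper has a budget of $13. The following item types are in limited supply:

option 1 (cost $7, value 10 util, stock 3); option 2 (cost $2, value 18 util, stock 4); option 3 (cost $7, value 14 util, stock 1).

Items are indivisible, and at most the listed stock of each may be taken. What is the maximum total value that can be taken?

Top feasible selections:
- 4×option 2: cost 8, value 72
- 3×option 2 + 1×option 3: cost 13, value 68
- 1×option 1 + 3×option 2: cost 13, value 64
- 3×option 2: cost 6, value 54
Best: 72 util.

72 util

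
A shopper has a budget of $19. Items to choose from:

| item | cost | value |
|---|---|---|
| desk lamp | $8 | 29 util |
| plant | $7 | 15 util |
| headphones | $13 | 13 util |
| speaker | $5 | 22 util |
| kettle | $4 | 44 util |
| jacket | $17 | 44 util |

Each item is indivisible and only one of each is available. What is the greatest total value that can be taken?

Check high-value combinations within $19:
- desk lamp+speaker+kettle: cost 8+5+4=17, value 29+22+44=95
- desk lamp+plant+kettle: cost 8+7+4=19, value 29+15+44=88
- plant+speaker+kettle: cost 7+5+4=16, value 15+22+44=81
- desk lamp+kettle: cost 8+4=12, value 29+44=73
Best: 95 util.

95 util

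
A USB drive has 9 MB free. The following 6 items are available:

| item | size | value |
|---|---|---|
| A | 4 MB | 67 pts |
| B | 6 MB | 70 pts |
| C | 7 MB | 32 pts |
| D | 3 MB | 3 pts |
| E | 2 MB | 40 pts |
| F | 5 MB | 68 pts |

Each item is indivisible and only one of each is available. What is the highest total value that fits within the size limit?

Check high-value combinations within 9 MB:
- A+F: size 4+5=9, value 67+68=135
- B+E: size 6+2=8, value 70+40=110
- A+D+E: size 4+3+2=9, value 67+3+40=110
- E+F: size 2+5=7, value 40+68=108
Best: 135 pts.

135 pts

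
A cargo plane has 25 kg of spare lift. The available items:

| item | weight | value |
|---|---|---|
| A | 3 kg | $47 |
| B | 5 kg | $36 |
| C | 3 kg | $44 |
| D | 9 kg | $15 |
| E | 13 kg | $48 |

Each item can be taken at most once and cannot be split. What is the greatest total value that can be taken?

Check high-value combinations within 25 kg:
- A+B+C+E: weight 3+5+3+13=24, value 47+36+44+48=175
- A+B+C+D: weight 3+5+3+9=20, value 47+36+44+15=142
- A+C+E: weight 3+3+13=19, value 47+44+48=139
- A+B+E: weight 3+5+13=21, value 47+36+48=131
- B+C+E: weight 5+3+13=21, value 36+44+48=128
Best: $175.

$175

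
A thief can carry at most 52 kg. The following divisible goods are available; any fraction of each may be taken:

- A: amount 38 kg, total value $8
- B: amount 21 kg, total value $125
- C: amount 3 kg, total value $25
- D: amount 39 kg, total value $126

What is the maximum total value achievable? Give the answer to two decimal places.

240.46

Take in order of value per unit:
- C (25/3 per unit): all 3 → value 25, running total 25.00
- B (125/21 per unit): all 21 → value 125, running total 150.00
- D (126/39 per unit): 28 of 39 → value 28×126/39 = 90.4615, running total 240.46
Total 240.46.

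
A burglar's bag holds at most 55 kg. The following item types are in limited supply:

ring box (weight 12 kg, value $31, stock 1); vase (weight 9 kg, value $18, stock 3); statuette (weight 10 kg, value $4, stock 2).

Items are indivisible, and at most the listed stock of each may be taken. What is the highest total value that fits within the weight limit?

$89

Top feasible selections:
- 1×ring box + 3×vase + 1×statuette: weight 49, value 89
- 1×ring box + 3×vase: weight 39, value 85
- 1×ring box + 2×vase + 2×statuette: weight 50, value 75
Best: $89.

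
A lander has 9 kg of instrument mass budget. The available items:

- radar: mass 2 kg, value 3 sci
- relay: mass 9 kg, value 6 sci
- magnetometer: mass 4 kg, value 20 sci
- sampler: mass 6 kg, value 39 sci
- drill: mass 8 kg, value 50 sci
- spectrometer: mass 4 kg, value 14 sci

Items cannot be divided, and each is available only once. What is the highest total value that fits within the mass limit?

50 sci

Check high-value combinations within 9 kg:
- drill: mass 8, value 50
- radar+sampler: mass 2+6=8, value 3+39=42
- sampler: mass 6, value 39
- magnetometer+spectrometer: mass 4+4=8, value 20+14=34
- radar+magnetometer: mass 2+4=6, value 3+20=23
Best: 50 sci.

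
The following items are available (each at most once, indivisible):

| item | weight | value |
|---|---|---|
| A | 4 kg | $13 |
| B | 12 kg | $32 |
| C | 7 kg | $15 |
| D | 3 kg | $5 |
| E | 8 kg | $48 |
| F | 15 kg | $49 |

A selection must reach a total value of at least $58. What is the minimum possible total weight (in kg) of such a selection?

12

Subsets with value ≥ 58, sorted by total weight:
- A+E: weight 12, value 61
- A+D+E: weight 15, value 66
- C+E: weight 15, value 63
- C+D+E: weight 18, value 68
Minimum weight: 12 kg.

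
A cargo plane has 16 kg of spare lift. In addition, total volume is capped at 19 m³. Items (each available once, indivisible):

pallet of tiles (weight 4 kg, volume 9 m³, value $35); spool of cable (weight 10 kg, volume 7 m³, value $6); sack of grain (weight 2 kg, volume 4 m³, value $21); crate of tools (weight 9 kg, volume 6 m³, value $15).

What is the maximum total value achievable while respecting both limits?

$71

Feasible sets respecting both limits:
- pallet of tiles+sack of grain+crate of tools: weight 15, volume 19, value 71
- pallet of tiles+sack of grain: weight 6, volume 13, value 56
- pallet of tiles+crate of tools: weight 13, volume 15, value 50
- pallet of tiles+spool of cable: weight 14, volume 16, value 41
Best: $71.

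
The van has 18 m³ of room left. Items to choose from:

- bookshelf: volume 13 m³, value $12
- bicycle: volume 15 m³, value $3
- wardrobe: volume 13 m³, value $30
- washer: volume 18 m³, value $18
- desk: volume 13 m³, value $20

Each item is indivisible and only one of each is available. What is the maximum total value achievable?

Check high-value combinations within 18 m³:
- wardrobe: volume 13, value 30
- desk: volume 13, value 20
- washer: volume 18, value 18
- bookshelf: volume 13, value 12
- bicycle: volume 15, value 3
Best: $30.

$30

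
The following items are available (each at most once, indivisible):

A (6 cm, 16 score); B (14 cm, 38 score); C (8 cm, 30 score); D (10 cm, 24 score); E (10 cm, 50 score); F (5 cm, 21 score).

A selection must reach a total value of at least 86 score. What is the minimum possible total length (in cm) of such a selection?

Subsets with value ≥ 86, sorted by total length:
- A+E+F: length 21, value 87
- C+E+F: length 23, value 101
- A+C+E: length 24, value 96
Minimum length: 21 cm.

21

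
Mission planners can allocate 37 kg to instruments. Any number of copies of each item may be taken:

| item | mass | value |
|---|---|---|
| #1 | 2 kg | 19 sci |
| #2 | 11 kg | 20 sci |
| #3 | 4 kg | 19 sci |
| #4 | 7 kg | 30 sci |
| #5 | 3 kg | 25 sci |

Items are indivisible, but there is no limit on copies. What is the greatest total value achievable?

348 sci

Best value-per-unit is #1 at 19/2; filling with it alone gives 18×19 = 342.
Optimal mix: 17×#1 + 1×#5 → mass 37, value 348.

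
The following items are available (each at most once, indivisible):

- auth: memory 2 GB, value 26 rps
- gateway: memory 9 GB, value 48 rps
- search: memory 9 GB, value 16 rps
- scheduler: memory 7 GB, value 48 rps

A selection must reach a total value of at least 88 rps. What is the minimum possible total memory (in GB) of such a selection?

Subsets with value ≥ 88, sorted by total memory:
- gateway+scheduler: memory 16, value 96
- auth+gateway+scheduler: memory 18, value 122
- auth+search+scheduler: memory 18, value 90
- auth+gateway+search: memory 20, value 90
Minimum memory: 16 GB.

16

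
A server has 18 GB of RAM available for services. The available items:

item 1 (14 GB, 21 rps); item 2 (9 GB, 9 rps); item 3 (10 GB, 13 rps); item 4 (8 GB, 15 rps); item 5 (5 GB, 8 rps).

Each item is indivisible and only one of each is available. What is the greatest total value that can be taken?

Check high-value combinations within 18 GB:
- item 3+item 4: memory 10+8=18, value 13+15=28
- item 2+item 4: memory 9+8=17, value 9+15=24
- item 4+item 5: memory 8+5=13, value 15+8=23
- item 1: memory 14, value 21
Best: 28 rps.

28 rps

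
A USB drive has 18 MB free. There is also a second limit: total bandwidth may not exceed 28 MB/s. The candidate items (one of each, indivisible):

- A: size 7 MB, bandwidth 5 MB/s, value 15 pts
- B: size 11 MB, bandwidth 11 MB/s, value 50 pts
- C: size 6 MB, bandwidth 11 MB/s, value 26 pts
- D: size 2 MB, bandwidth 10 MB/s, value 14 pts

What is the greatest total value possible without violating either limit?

76 pts

Feasible sets respecting both limits:
- B+C: size 17, bandwidth 22, value 76
- A+B: size 18, bandwidth 16, value 65
- B+D: size 13, bandwidth 21, value 64
Best: 76 pts.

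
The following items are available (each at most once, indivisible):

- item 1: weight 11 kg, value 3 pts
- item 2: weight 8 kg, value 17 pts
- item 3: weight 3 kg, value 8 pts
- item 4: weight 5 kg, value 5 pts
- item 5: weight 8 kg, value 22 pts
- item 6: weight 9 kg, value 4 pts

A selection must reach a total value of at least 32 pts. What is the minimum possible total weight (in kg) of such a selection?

16

Subsets with value ≥ 32, sorted by total weight:
- item 2+item 5: weight 16, value 39
- item 3+item 4+item 5: weight 16, value 35
Minimum weight: 16 kg.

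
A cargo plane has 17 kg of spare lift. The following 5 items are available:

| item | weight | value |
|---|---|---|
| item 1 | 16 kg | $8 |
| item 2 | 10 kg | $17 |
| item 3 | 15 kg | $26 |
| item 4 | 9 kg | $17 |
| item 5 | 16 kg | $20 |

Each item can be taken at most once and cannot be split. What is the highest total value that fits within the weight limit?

$26

This is a 0/1 knapsack; check combinations near the capacity.
- item 3: weight 15, value 26
- item 5: weight 16, value 20
- item 4: weight 9, value 17
- item 2: weight 10, value 17
- item 1: weight 16, value 8
Best: $26.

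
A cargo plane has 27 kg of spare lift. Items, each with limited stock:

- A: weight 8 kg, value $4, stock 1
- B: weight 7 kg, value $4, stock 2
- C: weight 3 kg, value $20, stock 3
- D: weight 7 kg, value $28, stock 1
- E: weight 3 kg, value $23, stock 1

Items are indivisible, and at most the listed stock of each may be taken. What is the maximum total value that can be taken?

Best selections within weight 27 and stock limits:
- 1×B + 3×C + 1×D + 1×E: weight 26, value 115
- 1×A + 3×C + 1×D + 1×E: weight 27, value 115
- 3×C + 1×D + 1×E: weight 19, value 111
Best: $115.

$115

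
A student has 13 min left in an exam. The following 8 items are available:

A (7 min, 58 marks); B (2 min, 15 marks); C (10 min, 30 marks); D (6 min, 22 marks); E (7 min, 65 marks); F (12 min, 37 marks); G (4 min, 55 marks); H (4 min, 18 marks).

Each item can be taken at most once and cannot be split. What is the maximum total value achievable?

135 marks

Check high-value combinations within 13 min:
- B+E+G: time 2+7+4=13, value 15+65+55=135
- A+B+G: time 7+2+4=13, value 58+15+55=128
- E+G: time 7+4=11, value 65+55=120
- A+G: time 7+4=11, value 58+55=113
- B+E+H: time 2+7+4=13, value 15+65+18=98
Best: 135 marks.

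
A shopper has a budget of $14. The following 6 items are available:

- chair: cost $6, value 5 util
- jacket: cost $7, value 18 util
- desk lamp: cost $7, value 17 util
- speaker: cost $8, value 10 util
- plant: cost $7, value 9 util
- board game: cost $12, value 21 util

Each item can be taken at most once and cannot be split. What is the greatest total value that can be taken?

35 util

This is a 0/1 knapsack; check combinations near the capacity.
- jacket+desk lamp: cost 7+7=14, value 18+17=35
- jacket+plant: cost 7+7=14, value 18+9=27
- desk lamp+plant: cost 7+7=14, value 17+9=26
- chair+jacket: cost 6+7=13, value 5+18=23
- chair+desk lamp: cost 6+7=13, value 5+17=22
Best: 35 util.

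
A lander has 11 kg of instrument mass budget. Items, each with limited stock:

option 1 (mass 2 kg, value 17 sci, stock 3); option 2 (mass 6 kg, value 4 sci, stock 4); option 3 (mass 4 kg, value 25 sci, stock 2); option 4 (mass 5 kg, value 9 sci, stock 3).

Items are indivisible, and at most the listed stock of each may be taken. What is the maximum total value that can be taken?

Best selections within mass 11 and stock limits:
- 3×option 1 + 1×option 3: mass 10, value 76
- 1×option 1 + 2×option 3: mass 10, value 67
Best: 76 sci.

76 sci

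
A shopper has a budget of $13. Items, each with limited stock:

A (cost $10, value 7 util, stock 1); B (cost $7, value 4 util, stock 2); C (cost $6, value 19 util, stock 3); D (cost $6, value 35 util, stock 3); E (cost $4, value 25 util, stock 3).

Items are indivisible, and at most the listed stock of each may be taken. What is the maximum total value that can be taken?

75 util

Top feasible selections:
- 3×E: cost 12, value 75
- 2×D: cost 12, value 70
- 1×D + 1×E: cost 10, value 60
- 1×C + 1×D: cost 12, value 54
Best: 75 util.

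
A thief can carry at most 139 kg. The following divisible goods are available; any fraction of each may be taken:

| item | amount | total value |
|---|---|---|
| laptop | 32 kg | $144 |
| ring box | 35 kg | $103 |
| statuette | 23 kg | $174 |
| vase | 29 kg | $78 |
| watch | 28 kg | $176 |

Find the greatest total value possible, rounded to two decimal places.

653.48

Take in order of value per unit:
- statuette (174/23 per unit): all 23 → value 174, running total 174.00
- watch (176/28 per unit): all 28 → value 176, running total 350.00
- laptop (144/32 per unit): all 32 → value 144, running total 494.00
- ring box (103/35 per unit): all 35 → value 103, running total 597.00
- vase (78/29 per unit): 21 of 29 → value 21×78/29 = 56.4828, running total 653.48
Total 653.48.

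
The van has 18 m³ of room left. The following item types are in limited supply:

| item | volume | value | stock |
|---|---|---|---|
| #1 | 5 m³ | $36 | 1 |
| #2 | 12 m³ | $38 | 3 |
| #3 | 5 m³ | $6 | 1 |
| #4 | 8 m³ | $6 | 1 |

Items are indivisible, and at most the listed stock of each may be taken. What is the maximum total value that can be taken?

$74

Top feasible selections:
- 1×#1 + 1×#2: volume 17, value 74
- 1×#1 + 1×#3 + 1×#4: volume 18, value 48
- 1×#2 + 1×#3: volume 17, value 44
- 1×#1 + 1×#3: volume 10, value 42
Best: $74.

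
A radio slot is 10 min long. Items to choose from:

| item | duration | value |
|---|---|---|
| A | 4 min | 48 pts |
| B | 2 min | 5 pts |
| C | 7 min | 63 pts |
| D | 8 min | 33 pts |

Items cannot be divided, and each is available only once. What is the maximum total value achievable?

68 pts

This is a 0/1 knapsack; check combinations near the capacity.
- B+C: duration 2+7=9, value 5+63=68
- C: duration 7, value 63
- A+B: duration 4+2=6, value 48+5=53
- A: duration 4, value 48
Best: 68 pts.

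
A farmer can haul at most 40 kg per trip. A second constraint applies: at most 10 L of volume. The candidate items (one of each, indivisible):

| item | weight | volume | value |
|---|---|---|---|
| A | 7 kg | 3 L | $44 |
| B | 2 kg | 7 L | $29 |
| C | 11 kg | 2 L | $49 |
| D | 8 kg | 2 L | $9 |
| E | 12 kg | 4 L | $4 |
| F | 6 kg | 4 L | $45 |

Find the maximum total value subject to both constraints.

Feasible sets respecting both limits:
- A+C+F: weight 24, volume 9, value 138
- C+D+F: weight 25, volume 8, value 103
- A+C+D: weight 26, volume 7, value 102
Best: $138.

$138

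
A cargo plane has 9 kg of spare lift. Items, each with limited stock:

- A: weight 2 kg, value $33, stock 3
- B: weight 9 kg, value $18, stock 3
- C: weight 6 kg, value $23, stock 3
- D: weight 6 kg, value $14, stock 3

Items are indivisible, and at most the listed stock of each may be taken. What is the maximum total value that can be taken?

$99

Best selections within weight 9 and stock limits:
- 3×A: weight 6, value 99
- 2×A: weight 4, value 66
- 1×A + 1×C: weight 8, value 56
- 1×A + 1×D: weight 8, value 47
Best: $99.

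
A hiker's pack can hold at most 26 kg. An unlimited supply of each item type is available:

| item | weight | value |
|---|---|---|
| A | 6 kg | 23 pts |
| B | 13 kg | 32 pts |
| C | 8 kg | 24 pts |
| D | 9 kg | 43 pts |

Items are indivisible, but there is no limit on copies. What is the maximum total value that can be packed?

110 pts

Best value-per-unit is D at 43/9; filling with it alone gives 2×43 = 86.
Optimal mix: 1×C + 2×D → weight 26, value 110.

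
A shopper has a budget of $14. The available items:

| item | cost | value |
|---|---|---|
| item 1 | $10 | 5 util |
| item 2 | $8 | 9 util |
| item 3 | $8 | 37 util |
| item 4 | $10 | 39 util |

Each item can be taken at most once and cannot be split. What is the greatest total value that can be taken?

This is a 0/1 knapsack; check combinations near the capacity.
- item 4: cost 10, value 39
- item 3: cost 8, value 37
- item 2: cost 8, value 9
- item 1: cost 10, value 5
Best: 39 util.

39 util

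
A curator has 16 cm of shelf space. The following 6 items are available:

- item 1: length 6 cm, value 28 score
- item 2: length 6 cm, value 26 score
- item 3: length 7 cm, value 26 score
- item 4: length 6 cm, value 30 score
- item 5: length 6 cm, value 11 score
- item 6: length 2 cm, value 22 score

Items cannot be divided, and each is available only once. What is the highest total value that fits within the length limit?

80 score

Check high-value combinations within 16 cm:
- item 1+item 4+item 6: length 6+6+2=14, value 28+30+22=80
- item 2+item 4+item 6: length 6+6+2=14, value 26+30+22=78
- item 3+item 4+item 6: length 7+6+2=15, value 26+30+22=78
- item 1+item 2+item 6: length 6+6+2=14, value 28+26+22=76
- item 1+item 3+item 6: length 6+7+2=15, value 28+26+22=76
Best: 80 score.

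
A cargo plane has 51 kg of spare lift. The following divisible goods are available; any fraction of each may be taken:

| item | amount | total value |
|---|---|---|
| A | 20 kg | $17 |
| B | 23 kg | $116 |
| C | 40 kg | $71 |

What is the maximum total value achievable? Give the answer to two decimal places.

165.70

Take in order of value per unit:
- B (116/23 per unit): all 23 → value 116, running total 116.00
- C (71/40 per unit): 28 of 40 → value 28×71/40 = 49.7000, running total 165.70
Total 165.70.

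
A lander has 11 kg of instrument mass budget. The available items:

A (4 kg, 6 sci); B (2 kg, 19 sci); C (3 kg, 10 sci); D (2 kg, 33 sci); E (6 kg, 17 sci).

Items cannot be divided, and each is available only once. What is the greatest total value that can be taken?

Check high-value combinations within 11 kg:
- B+D+E: mass 2+2+6=10, value 19+33+17=69
- A+B+C+D: mass 4+2+3+2=11, value 6+19+10+33=68
- B+C+D: mass 2+3+2=7, value 19+10+33=62
- C+D+E: mass 3+2+6=11, value 10+33+17=60
- A+B+D: mass 4+2+2=8, value 6+19+33=58
Best: 69 sci.

69 sci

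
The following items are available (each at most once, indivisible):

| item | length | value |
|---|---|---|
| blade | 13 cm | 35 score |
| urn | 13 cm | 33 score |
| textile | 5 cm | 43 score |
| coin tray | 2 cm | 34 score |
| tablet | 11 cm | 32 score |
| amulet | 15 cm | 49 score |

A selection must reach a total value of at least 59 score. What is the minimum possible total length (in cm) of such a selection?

7

Subsets with value ≥ 59, sorted by total length:
- textile+coin tray: length 7, value 77
- coin tray+tablet: length 13, value 66
Minimum length: 7 cm.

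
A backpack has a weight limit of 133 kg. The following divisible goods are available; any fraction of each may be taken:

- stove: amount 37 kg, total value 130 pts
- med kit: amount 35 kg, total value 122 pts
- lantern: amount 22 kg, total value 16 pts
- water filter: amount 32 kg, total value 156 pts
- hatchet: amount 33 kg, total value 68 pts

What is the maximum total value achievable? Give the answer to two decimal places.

Take in order of value per unit:
- water filter (156/32 per unit): all 32 → value 156, running total 156.00
- stove (130/37 per unit): all 37 → value 130, running total 286.00
- med kit (122/35 per unit): all 35 → value 122, running total 408.00
- hatchet (68/33 per unit): 29 of 33 → value 29×68/33 = 59.7576, running total 467.76
Total 467.76.

467.76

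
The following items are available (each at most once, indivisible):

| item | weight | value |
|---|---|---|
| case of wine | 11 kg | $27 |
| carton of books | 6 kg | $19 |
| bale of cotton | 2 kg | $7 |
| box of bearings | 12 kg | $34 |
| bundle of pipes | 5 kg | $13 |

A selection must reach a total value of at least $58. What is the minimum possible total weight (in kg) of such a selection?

20

Subsets with value ≥ 58, sorted by total weight:
- carton of books+bale of cotton+box of bearings: weight 20, value 60
- case of wine+carton of books+bundle of pipes: weight 22, value 59
- carton of books+box of bearings+bundle of pipes: weight 23, value 66
- case of wine+box of bearings: weight 23, value 61
Minimum weight: 20 kg.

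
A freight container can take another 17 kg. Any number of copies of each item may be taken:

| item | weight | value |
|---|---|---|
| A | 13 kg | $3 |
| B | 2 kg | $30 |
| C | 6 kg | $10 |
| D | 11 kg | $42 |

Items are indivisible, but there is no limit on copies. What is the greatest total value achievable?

Best value-per-unit is B at 30/2, and filling with it alone uses weight 8×2=16. No mix of the others beats 8×30 = 240.

$240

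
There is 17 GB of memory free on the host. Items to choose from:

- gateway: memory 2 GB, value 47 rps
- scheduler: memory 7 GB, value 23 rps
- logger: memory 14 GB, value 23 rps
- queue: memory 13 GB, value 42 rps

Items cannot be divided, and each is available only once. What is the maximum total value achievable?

Check high-value combinations within 17 GB:
- gateway+queue: memory 2+13=15, value 47+42=89
- gateway+scheduler: memory 2+7=9, value 47+23=70
- gateway+logger: memory 2+14=16, value 47+23=70
- gateway: memory 2, value 47
Best: 89 rps.

89 rps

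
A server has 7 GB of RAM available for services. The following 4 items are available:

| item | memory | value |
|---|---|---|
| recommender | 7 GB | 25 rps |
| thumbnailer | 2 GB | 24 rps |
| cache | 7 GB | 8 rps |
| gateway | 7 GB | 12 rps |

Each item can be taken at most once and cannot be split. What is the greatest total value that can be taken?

25 rps

Check high-value combinations within 7 GB:
- recommender: memory 7, value 25
- thumbnailer: memory 2, value 24
- gateway: memory 7, value 12
- cache: memory 7, value 8
Best: 25 rps.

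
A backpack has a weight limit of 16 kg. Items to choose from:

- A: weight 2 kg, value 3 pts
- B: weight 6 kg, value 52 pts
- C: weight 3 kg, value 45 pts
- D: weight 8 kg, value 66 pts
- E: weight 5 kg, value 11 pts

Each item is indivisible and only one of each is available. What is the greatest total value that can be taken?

Check high-value combinations within 16 kg:
- C+D+E: weight 3+8+5=16, value 45+66+11=122
- A+B+D: weight 2+6+8=16, value 3+52+66=121
- B+D: weight 6+8=14, value 52+66=118
Best: 122 pts.

122 pts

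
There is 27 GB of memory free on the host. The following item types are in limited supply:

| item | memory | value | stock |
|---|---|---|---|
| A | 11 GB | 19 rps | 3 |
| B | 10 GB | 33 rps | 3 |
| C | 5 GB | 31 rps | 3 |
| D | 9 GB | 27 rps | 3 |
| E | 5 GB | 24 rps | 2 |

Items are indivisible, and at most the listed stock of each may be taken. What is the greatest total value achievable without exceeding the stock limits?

141 rps

Best selections within memory 27 and stock limits:
- 3×C + 2×E: memory 25, value 141
- 1×B + 3×C: memory 25, value 126
- 3×C + 1×D: memory 24, value 120
Best: 141 rps.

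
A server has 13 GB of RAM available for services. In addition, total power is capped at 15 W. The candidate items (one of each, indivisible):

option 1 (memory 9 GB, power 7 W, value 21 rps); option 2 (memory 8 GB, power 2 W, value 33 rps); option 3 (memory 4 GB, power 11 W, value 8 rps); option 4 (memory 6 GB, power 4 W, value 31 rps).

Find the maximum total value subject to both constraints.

41 rps

Feasible sets respecting both limits:
- option 2+option 3: memory 12, power 13, value 41
- option 3+option 4: memory 10, power 15, value 39
- option 2: memory 8, power 2, value 33
Best: 41 rps.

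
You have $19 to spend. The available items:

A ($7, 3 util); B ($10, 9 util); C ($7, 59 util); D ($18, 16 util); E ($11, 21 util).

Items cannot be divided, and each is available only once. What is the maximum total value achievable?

Check high-value combinations within $19:
- C+E: cost 7+11=18, value 59+21=80
- B+C: cost 10+7=17, value 9+59=68
- A+C: cost 7+7=14, value 3+59=62
- C: cost 7, value 59
Best: 80 util.

80 util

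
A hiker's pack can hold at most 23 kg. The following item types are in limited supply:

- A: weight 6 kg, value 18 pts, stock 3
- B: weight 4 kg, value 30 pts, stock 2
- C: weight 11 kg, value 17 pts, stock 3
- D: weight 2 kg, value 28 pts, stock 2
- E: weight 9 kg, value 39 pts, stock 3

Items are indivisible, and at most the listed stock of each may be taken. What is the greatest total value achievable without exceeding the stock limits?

Best selections within weight 23 and stock limits:
- 2×B + 2×D + 1×E: weight 21, value 155
- 1×A + 1×B + 2×D + 1×E: weight 23, value 143
Best: 155 pts.

155 pts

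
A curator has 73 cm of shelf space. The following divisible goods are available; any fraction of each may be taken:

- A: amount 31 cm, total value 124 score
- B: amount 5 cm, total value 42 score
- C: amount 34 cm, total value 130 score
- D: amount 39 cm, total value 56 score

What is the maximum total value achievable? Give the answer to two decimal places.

Take in order of value per unit:
- B (42/5 per unit): all 5 → value 42, running total 42.00
- A (124/31 per unit): all 31 → value 124, running total 166.00
- C (130/34 per unit): all 34 → value 130, running total 296.00
- D (56/39 per unit): 3 of 39 → value 3×56/39 = 4.3077, running total 300.31
Total 300.31.

300.31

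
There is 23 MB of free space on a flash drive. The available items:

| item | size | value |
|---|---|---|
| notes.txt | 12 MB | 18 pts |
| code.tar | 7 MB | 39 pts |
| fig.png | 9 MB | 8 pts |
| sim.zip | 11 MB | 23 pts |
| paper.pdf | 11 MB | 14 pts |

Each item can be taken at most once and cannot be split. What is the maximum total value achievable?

62 pts

Check high-value combinations within 23 MB:
- code.tar+sim.zip: size 7+11=18, value 39+23=62
- notes.txt+code.tar: size 12+7=19, value 18+39=57
- code.tar+paper.pdf: size 7+11=18, value 39+14=53
- code.tar+fig.png: size 7+9=16, value 39+8=47
Best: 62 pts.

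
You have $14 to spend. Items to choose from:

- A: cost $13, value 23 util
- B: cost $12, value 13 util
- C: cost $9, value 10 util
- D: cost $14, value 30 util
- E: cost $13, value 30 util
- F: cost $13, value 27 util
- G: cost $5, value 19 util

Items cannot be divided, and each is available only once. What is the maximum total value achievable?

30 util

Check high-value combinations within $14:
- E: cost 13, value 30
- D: cost 14, value 30
- C+G: cost 9+5=14, value 10+19=29
- F: cost 13, value 27
- A: cost 13, value 23
Best: 30 util.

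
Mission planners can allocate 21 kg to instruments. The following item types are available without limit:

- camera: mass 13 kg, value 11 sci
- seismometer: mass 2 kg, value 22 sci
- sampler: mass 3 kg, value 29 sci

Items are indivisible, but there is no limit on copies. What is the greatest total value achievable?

Best value-per-unit is seismometer at 22/2; filling with it alone gives 10×22 = 220.
Optimal mix: 9×seismometer + 1×sampler → mass 21, value 227.

227 sci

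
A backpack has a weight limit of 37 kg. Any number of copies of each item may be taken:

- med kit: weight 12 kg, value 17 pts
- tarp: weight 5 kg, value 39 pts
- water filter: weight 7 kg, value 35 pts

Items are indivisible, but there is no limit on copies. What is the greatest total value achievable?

273 pts

Best value-per-unit is tarp at 39/5, and filling with it alone uses weight 7×5=35. No mix of the others beats 7×39 = 273.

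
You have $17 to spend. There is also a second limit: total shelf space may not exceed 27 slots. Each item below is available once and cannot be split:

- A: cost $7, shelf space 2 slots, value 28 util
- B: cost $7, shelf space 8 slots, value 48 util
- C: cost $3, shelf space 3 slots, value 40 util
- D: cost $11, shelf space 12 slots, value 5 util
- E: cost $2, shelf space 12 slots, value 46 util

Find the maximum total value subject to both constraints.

134 util

Feasible sets respecting both limits:
- B+C+E: cost 12, shelf space 23, value 134
- A+B+E: cost 16, shelf space 22, value 122
- A+B+C: cost 17, shelf space 13, value 116
- A+C+E: cost 12, shelf space 17, value 114
Best: 134 util.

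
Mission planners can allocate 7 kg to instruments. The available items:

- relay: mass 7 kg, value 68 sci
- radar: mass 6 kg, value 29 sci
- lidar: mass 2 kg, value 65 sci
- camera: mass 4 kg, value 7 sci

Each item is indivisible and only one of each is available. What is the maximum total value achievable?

72 sci

Check high-value combinations within 7 kg:
- lidar+camera: mass 2+4=6, value 65+7=72
- relay: mass 7, value 68
- lidar: mass 2, value 65
- radar: mass 6, value 29
- camera: mass 4, value 7
Best: 72 sci.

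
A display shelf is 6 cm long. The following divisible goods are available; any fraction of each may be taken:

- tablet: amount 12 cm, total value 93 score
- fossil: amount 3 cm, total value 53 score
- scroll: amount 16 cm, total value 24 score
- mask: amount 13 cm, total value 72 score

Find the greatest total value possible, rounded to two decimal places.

Take in order of value per unit:
- fossil (53/3 per unit): all 3 → value 53, running total 53.00
- tablet (93/12 per unit): 3 of 12 → value 3×93/12 = 23.2500, running total 76.25
Total 76.25.

76.25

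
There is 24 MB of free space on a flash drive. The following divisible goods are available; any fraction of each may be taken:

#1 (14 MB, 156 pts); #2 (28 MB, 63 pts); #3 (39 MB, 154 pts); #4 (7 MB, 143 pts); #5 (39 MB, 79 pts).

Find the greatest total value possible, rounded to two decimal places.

Take in order of value per unit:
- #4 (143/7 per unit): all 7 → value 143, running total 143.00
- #1 (156/14 per unit): all 14 → value 156, running total 299.00
- #3 (154/39 per unit): 3 of 39 → value 3×154/39 = 11.8462, running total 310.85
Total 310.85.

310.85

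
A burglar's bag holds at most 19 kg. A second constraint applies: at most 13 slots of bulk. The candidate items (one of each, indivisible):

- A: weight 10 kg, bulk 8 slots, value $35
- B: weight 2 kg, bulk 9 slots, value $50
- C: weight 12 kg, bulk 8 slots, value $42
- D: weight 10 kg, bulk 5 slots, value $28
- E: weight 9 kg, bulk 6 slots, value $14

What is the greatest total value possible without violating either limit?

Feasible sets respecting both limits:
- B: weight 2, bulk 9, value 50
- C: weight 12, bulk 8, value 42
- D+E: weight 19, bulk 11, value 42
Best: $50.

$50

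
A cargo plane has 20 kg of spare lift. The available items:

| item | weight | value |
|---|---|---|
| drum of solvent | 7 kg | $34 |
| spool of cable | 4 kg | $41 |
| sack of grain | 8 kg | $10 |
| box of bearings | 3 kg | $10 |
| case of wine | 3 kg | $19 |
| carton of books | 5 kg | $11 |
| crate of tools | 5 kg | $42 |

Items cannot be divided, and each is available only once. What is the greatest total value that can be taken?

$136

Check high-value combinations within 20 kg:
- drum of solvent+spool of cable+case of wine+crate of tools: weight 7+4+3+5=19, value 34+41+19+42=136
- drum of solvent+spool of cable+box of bearings+crate of tools: weight 7+4+3+5=19, value 34+41+10+42=127
- spool of cable+box of bearings+case of wine+carton of books+crate of tools: weight 4+3+3+5+5=20, value 41+10+19+11+42=123
- drum of solvent+spool of cable+crate of tools: weight 7+4+5=16, value 34+41+42=117
Best: $136.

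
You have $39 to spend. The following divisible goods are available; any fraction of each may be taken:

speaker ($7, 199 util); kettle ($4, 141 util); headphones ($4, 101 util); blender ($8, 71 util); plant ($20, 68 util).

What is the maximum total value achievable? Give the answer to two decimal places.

566.40

Take in order of value per unit:
- kettle (141/4 per unit): all 4 → value 141, running total 141.00
- speaker (199/7 per unit): all 7 → value 199, running total 340.00
- headphones (101/4 per unit): all 4 → value 101, running total 441.00
- blender (71/8 per unit): all 8 → value 71, running total 512.00
- plant (68/20 per unit): 16 of 20 → value 16×68/20 = 54.4000, running total 566.40
Total 566.40.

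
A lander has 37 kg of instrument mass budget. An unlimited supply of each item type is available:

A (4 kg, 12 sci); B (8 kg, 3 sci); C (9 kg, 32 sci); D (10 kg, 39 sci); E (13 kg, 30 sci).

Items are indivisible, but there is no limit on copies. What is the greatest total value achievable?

135 sci

Best value-per-unit is D at 39/10; filling with it alone gives 3×39 = 117.
Optimal mix: 3×C + 1×D → mass 37, value 135.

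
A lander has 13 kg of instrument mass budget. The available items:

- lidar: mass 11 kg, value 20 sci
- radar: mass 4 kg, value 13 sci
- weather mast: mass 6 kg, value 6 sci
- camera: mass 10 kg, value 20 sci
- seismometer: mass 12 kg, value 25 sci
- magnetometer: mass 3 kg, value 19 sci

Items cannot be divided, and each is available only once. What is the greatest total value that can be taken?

39 sci

Check high-value combinations within 13 kg:
- camera+magnetometer: mass 10+3=13, value 20+19=39
- radar+weather mast+magnetometer: mass 4+6+3=13, value 13+6+19=38
- radar+magnetometer: mass 4+3=7, value 13+19=32
- weather mast+magnetometer: mass 6+3=9, value 6+19=25
Best: 39 sci.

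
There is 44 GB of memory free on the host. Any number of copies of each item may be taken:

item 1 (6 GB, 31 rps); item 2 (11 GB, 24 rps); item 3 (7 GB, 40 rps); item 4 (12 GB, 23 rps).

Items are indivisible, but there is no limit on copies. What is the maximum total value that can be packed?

Best value-per-unit is item 3 at 40/7, and filling with it alone uses memory 6×7=42. No mix of the others beats 6×40 = 240.

240 rps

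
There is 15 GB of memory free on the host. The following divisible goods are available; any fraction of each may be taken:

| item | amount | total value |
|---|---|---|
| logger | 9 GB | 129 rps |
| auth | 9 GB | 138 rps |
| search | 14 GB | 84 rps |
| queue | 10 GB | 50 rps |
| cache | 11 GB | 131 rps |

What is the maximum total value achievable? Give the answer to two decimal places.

Take in order of value per unit:
- auth (138/9 per unit): all 9 → value 138, running total 138.00
- logger (129/9 per unit): 6 of 9 → value 6×129/9 = 86.0000, running total 224.00
Total 224.00.

224.00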